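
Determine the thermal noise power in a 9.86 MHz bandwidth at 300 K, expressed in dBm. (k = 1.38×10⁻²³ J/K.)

−103.9 dBm

P_n = kTB = 1.38×10⁻²³ × 300 × 9.86×10⁶ = 4.08×10⁻¹⁴ W
In dBm: 10 log₁₀(4.08×10⁻¹⁴ / 10⁻³) = −103.9 dBm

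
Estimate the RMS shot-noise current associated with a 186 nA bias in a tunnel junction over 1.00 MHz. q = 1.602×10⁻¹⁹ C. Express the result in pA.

244 pA

I_n = √(2qI·B)
2qI·B = 2 × 1.602×10⁻¹⁹ × 1.86×10⁻⁷ × 1.00×10⁶ = 5.96×10⁻²⁰ A²
I_n = √(5.96×10⁻²⁰) = 2.44×10⁻¹⁰ A = 244 pA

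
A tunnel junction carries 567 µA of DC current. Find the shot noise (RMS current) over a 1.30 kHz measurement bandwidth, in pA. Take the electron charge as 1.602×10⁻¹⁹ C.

I_n = √(2qI·B)
2qI·B = 2 × 1.602×10⁻¹⁹ × 5.67×10⁻⁴ × 1.30×10³ = 2.36×10⁻¹⁹ A²
I_n = √(2.36×10⁻¹⁹) = 4.86×10⁻¹⁰ A = 486 pA

486 pA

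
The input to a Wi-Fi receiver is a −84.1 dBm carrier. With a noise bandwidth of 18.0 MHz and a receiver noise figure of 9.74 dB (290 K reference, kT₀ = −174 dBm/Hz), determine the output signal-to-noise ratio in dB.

Noise floor: N = −174 + 10 log₁₀(B) + NF
10 log₁₀(1.80×10⁷) = 72.55 dB
N = −174 + 72.55 + 9.74 = −91.71 dBm
SNR = P_sig − N = −84.1 − (−91.71) = 7.61 dB → 7.6 dB

7.6 dB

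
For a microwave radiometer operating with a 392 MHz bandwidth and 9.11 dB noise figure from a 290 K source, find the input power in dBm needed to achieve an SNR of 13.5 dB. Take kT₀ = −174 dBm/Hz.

Sensitivity = −174 + 10 log₁₀(B) + NF + SNR_min
= −174 + 85.93 + 9.11 + 13.5
= −65.46 dBm → −65.5 dBm

−65.5 dBm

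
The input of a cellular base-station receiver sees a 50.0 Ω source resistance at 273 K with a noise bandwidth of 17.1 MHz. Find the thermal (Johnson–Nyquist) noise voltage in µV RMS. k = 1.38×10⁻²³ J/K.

V_n = √(4kTRB)
4kTRB = 4 × 1.38×10⁻²³ × 273 × 5.00×10¹ × 1.71×10⁷ = 1.29×10⁻¹¹ V²
V_n = √(1.29×10⁻¹¹) = 3.59×10⁻⁶ V = 3.59 µV

3.59 µV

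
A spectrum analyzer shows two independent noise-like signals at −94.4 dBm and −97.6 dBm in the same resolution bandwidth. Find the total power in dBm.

Convert to linear, add, convert back:
P₁ = 3.63×10⁻¹³ W, P₂ = 1.74×10⁻¹³ W
P_tot = 5.37×10⁻¹³ W → 10 log₁₀(P_tot / 10⁻³) = −92.7 dBm

−92.7 dBm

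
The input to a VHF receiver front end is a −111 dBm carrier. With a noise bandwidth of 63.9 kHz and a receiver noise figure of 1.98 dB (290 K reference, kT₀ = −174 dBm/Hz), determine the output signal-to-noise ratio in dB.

Noise floor: N = −174 + 10 log₁₀(B) + NF
10 log₁₀(6.39×10⁴) = 48.06 dB
N = −174 + 48.06 + 1.98 = −123.96 dBm
SNR = P_sig − N = −111 − (−123.96) = 12.96 dB → 13.0 dB

13.0 dB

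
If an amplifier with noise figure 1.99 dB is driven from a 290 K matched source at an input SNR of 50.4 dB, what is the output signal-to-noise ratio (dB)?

By definition F = SNR_in/SNR_out, so in dB: SNR_out = SNR_in − NF
SNR_out = 50.4 − 1.99 = 48.41 dB

48.41 dB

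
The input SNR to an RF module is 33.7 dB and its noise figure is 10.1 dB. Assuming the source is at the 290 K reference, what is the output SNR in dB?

23.6 dB

By definition F = SNR_in/SNR_out, so in dB: SNR_out = SNR_in − NF
SNR_out = 33.7 − 10.1 = 23.6 dB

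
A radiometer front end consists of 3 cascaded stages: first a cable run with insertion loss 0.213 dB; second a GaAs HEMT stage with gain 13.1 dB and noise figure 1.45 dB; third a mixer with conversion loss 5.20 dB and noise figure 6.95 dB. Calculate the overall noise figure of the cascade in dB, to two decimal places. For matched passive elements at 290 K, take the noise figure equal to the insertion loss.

Convert to linear (a loss of L dB is a gain of −L dB): F_i = 10^(NF_i/10), G_i = 10^(G_i,dB/10)
  Stage 1: F_1 = 10^(0.213/10) = 1.050, G_1 = 10^(−0.213/10) = 0.9521
  Stage 2: F_2 = 10^(1.45/10) = 1.396, G_2 = 10^(13.1/10) = 20.42
  Stage 3: F_3 = 10^(6.95/10) = 4.955, G_3 = 10^(−5.20/10) = 0.3020
Friis cascade:
  F = 1.050 + (1.396 − 1)/0.9521 + (4.955 − 1)/19.44 = 1.670
NF = 10 log₁₀(1.670) = 2.23 dB

2.23 dB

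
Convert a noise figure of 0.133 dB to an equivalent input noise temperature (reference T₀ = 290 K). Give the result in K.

F = 10^(0.133/10) = 1.0311
T_e = (F − 1)·T₀ = (1.0311 − 1) × 290 = 9.02 K

9.02 K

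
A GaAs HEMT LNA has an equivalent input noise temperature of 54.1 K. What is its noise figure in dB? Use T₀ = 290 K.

0.743 dB

F = 1 + T_e/T₀ = 1 + 54.1/290 = 1.18655
NF = 10 log₁₀(1.18655) = 0.743 dB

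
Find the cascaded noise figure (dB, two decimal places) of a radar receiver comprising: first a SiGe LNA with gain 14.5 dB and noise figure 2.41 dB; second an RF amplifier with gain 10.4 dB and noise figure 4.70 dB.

Convert to linear (a loss of L dB is a gain of −L dB): F_i = 10^(NF_i/10), G_i = 10^(G_i,dB/10)
  Stage 1: F_1 = 10^(2.41/10) = 1.742, G_1 = 10^(14.5/10) = 28.18
  Stage 2: F_2 = 10^(4.70/10) = 2.951, G_2 = 10^(10.4/10) = 10.96
Friis cascade:
  F = 1.742 + (2.951 − 1)/28.18 = 1.811
NF = 10 log₁₀(1.811) = 2.58 dB

2.58 dB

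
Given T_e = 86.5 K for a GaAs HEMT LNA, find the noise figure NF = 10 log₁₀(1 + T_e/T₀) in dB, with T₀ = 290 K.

1.13 dB

F = 1 + T_e/T₀ = 1 + 86.5/290 = 1.29828
NF = 10 log₁₀(1.29828) = 1.13 dB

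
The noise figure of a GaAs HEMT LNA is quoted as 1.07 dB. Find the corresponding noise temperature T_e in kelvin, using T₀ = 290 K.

F = 10^(1.07/10) = 1.27938
T_e = (F − 1)·T₀ = (1.27938 − 1) × 290 = 81.0 K

81.0 K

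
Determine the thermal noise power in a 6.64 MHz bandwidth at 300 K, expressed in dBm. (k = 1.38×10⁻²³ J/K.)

P_n = kTB = 1.38×10⁻²³ × 300 × 6.64×10⁶ = 2.75×10⁻¹⁴ W
In dBm: 10 log₁₀(2.75×10⁻¹⁴ / 10⁻³) = −105.6 dBm

−105.6 dBm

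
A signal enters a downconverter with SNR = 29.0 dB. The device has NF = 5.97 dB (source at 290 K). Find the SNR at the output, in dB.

23.03 dB

By definition F = SNR_in/SNR_out, so in dB: SNR_out = SNR_in − NF
SNR_out = 29.0 − 5.97 = 23.03 dB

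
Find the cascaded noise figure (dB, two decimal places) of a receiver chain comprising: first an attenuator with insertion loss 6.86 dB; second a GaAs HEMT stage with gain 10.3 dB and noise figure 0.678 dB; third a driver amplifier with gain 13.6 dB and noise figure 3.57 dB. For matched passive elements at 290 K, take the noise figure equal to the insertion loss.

Convert to linear (a loss of L dB is a gain of −L dB): F_i = 10^(NF_i/10), G_i = 10^(G_i,dB/10)
  Stage 1: F_1 = 10^(6.86/10) = 4.853, G_1 = 10^(−6.86/10) = 0.2061
  Stage 2: F_2 = 10^(0.678/10) = 1.169, G_2 = 10^(10.3/10) = 10.72
  Stage 3: F_3 = 10^(3.57/10) = 2.275, G_3 = 10^(13.6/10) = 22.91
Friis cascade:
  F = 4.853 + (1.169 − 1)/0.2061 + (2.275 − 1)/2.208 = 6.250
NF = 10 log₁₀(6.250) = 7.96 dB

7.96 dB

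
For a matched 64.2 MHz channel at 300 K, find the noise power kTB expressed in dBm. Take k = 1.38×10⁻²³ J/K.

P_n = kTB = 1.38×10⁻²³ × 300 × 6.42×10⁷ = 2.66×10⁻¹³ W
In dBm: 10 log₁₀(2.66×10⁻¹³ / 10⁻³) = −95.8 dBm

−95.8 dBm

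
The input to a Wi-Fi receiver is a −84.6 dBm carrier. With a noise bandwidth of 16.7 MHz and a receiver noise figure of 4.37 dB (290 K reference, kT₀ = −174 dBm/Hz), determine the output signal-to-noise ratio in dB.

Noise floor: N = −174 + 10 log₁₀(B) + NF
10 log₁₀(1.67×10⁷) = 72.23 dB
N = −174 + 72.23 + 4.37 = −97.40 dBm
SNR = P_sig − N = −84.6 − (−97.40) = 12.80 dB → 12.8 dB

12.8 dB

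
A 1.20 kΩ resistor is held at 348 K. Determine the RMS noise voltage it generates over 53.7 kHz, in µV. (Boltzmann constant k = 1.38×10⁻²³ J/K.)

V_n = √(4kTRB)
4kTRB = 4 × 1.38×10⁻²³ × 348 × 1.20×10³ × 5.37×10⁴ = 1.24×10⁻¹² V²
V_n = √(1.24×10⁻¹²) = 1.11×10⁻⁶ V = 1.11 µV

1.11 µV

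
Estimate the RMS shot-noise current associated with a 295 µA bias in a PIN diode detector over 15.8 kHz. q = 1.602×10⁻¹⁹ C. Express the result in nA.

I_n = √(2qI·B)
2qI·B = 2 × 1.602×10⁻¹⁹ × 2.95×10⁻⁴ × 1.58×10⁴ = 1.49×10⁻¹⁸ A²
I_n = √(1.49×10⁻¹⁸) = 1.22×10⁻⁹ A = 1.22 nA

1.22 nA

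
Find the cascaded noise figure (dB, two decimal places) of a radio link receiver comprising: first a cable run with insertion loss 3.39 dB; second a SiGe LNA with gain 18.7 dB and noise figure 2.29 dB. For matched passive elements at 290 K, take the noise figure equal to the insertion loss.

Convert to linear (a loss of L dB is a gain of −L dB): F_i = 10^(NF_i/10), G_i = 10^(G_i,dB/10)
  Stage 1: F_1 = 10^(3.39/10) = 2.183, G_1 = 10^(−3.39/10) = 0.4581
  Stage 2: F_2 = 10^(2.29/10) = 1.694, G_2 = 10^(18.7/10) = 74.13
Friis cascade:
  F = 2.183 + (1.694 − 1)/0.4581 = 3.698
NF = 10 log₁₀(3.698) = 5.68 dB

5.68 dB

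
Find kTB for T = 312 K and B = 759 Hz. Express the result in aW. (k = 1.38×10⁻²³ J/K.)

P_n = kTB = 1.38×10⁻²³ × 312 × 7.59×10² = 3.27×10⁻¹⁸ W = 3.27 aW

3.27 aW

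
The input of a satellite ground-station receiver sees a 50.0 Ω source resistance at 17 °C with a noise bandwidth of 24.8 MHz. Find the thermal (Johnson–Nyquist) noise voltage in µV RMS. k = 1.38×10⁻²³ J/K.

T = 17 °C + 273.15 = 290.15 K
V_n = √(4kTRB)
4kTRB = 4 × 1.38×10⁻²³ × 290.15 × 5.00×10¹ × 2.48×10⁷ = 1.99×10⁻¹¹ V²
V_n = √(1.99×10⁻¹¹) = 4.46×10⁻⁶ V = 4.46 µV

4.46 µV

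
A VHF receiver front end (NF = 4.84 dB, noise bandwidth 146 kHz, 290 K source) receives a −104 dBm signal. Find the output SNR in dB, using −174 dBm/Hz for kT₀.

13.5 dB

Noise floor: N = −174 + 10 log₁₀(B) + NF
10 log₁₀(1.46×10⁵) = 51.64 dB
N = −174 + 51.64 + 4.84 = −117.52 dBm
SNR = P_sig − N = −104 − (−117.52) = 13.52 dB → 13.5 dB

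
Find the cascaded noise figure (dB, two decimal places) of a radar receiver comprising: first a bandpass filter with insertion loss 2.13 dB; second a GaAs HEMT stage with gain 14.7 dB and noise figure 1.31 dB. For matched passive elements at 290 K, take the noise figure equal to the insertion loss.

3.44 dB

Convert to linear (a loss of L dB is a gain of −L dB): F_i = 10^(NF_i/10), G_i = 10^(G_i,dB/10)
  Stage 1: F_1 = 10^(2.13/10) = 1.633, G_1 = 10^(−2.13/10) = 0.6124
  Stage 2: F_2 = 10^(1.31/10) = 1.352, G_2 = 10^(14.7/10) = 29.51
Friis cascade:
  F = 1.633 + (1.352 − 1)/0.6124 = 2.208
NF = 10 log₁₀(2.208) = 3.44 dB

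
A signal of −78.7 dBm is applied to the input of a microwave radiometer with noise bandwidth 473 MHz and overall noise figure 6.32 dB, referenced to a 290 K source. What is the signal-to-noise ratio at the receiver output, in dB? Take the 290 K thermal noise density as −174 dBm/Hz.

2.2 dB

Noise floor: N = −174 + 10 log₁₀(B) + NF
10 log₁₀(4.73×10⁸) = 86.75 dB
N = −174 + 86.75 + 6.32 = −80.93 dBm
SNR = P_sig − N = −78.7 − (−80.93) = 2.23 dB → 2.2 dB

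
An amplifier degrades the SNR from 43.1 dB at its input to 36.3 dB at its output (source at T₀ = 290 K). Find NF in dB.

NF (dB) = SNR_in(dB) − SNR_out(dB) when the source is at T₀
NF = 43.1 − 36.3 = 6.8 dB

6.8 dB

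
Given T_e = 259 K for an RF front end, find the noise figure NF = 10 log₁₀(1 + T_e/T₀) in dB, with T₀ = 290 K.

F = 1 + T_e/T₀ = 1 + 259/290 = 1.8931
NF = 10 log₁₀(1.8931) = 2.77 dB

2.77 dB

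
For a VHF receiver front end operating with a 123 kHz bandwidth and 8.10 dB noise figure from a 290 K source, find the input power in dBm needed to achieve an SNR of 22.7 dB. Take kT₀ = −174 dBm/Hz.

Sensitivity = −174 + 10 log₁₀(B) + NF + SNR_min
= −174 + 50.9 + 8.10 + 22.7
= −92.30 dBm → −92.3 dBm

−92.3 dBm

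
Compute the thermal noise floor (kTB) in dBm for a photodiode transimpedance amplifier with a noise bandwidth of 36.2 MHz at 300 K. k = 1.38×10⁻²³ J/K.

−98.2 dBm

P_n = kTB = 1.38×10⁻²³ × 300 × 3.62×10⁷ = 1.50×10⁻¹³ W
In dBm: 10 log₁₀(1.50×10⁻¹³ / 10⁻³) = −98.2 dBm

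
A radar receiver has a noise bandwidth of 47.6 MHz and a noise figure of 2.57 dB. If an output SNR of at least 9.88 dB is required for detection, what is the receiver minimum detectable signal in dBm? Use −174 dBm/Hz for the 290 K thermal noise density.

−84.8 dBm

Sensitivity = −174 + 10 log₁₀(B) + NF + SNR_min
= −174 + 76.78 + 2.57 + 9.88
= −84.77 dBm → −84.8 dBm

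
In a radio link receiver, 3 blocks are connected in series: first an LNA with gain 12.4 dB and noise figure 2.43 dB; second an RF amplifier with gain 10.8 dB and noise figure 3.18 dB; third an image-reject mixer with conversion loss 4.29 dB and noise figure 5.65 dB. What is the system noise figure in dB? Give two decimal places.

2.61 dB

Convert to linear (a loss of L dB is a gain of −L dB): F_i = 10^(NF_i/10), G_i = 10^(G_i,dB/10)
  Stage 1: F_1 = 10^(2.43/10) = 1.750, G_1 = 10^(12.4/10) = 17.38
  Stage 2: F_2 = 10^(3.18/10) = 2.080, G_2 = 10^(10.8/10) = 12.02
  Stage 3: F_3 = 10^(5.65/10) = 3.673, G_3 = 10^(−4.29/10) = 0.3724
Friis cascade:
  F = 1.750 + (2.080 − 1)/17.38 + (3.673 − 1)/208.9 = 1.825
NF = 10 log₁₀(1.825) = 2.61 dB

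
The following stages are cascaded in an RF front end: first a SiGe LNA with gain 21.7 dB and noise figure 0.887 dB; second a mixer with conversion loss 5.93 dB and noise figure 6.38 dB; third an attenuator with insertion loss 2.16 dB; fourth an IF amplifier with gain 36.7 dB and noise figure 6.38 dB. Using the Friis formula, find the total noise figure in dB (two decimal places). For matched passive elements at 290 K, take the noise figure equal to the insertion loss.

Convert to linear (a loss of L dB is a gain of −L dB): F_i = 10^(NF_i/10), G_i = 10^(G_i,dB/10)
  Stage 1: F_1 = 10^(0.887/10) = 1.227, G_1 = 10^(21.7/10) = 147.9
  Stage 2: F_2 = 10^(6.38/10) = 4.345, G_2 = 10^(−5.93/10) = 0.2553
  Stage 3: F_3 = 10^(2.16/10) = 1.644, G_3 = 10^(−2.16/10) = 0.6081
  Stage 4: F_4 = 10^(6.38/10) = 4.345, G_4 = 10^(36.7/10) = 4677
Friis cascade:
  F = 1.227 + (4.345 − 1)/147.9 + (1.644 − 1)/37.76 + (4.345 − 1)/22.96 = 1.412
NF = 10 log₁₀(1.412) = 1.50 dB

1.50 dB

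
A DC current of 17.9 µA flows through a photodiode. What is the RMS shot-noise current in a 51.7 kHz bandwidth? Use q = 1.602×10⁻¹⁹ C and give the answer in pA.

I_n = √(2qI·B)
2qI·B = 2 × 1.602×10⁻¹⁹ × 1.79×10⁻⁵ × 5.17×10⁴ = 2.97×10⁻¹⁹ A²
I_n = √(2.97×10⁻¹⁹) = 5.45×10⁻¹⁰ A = 545 pA

545 pA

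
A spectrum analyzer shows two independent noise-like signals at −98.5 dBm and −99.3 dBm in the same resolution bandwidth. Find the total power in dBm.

−95.9 dBm

Convert to linear, add, convert back:
P₁ = 1.41×10⁻¹³ W, P₂ = 1.17×10⁻¹³ W
P_tot = 2.59×10⁻¹³ W → 10 log₁₀(P_tot / 10⁻³) = −95.9 dBm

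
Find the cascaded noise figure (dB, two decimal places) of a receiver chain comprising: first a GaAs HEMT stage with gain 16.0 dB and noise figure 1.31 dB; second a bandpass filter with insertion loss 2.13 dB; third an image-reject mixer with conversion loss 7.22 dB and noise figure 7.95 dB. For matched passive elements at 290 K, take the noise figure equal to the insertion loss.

Convert to linear (a loss of L dB is a gain of −L dB): F_i = 10^(NF_i/10), G_i = 10^(G_i,dB/10)
  Stage 1: F_1 = 10^(1.31/10) = 1.352, G_1 = 10^(16.0/10) = 39.81
  Stage 2: F_2 = 10^(2.13/10) = 1.633, G_2 = 10^(−2.13/10) = 0.6124
  Stage 3: F_3 = 10^(7.95/10) = 6.237, G_3 = 10^(−7.22/10) = 0.1897
Friis cascade:
  F = 1.352 + (1.633 − 1)/39.81 + (6.237 − 1)/24.38 = 1.583
NF = 10 log₁₀(1.583) = 1.99 dB

1.99 dB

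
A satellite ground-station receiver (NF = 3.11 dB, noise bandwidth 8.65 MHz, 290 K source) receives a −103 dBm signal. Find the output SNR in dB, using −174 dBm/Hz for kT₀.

−1.5 dB

Noise floor: N = −174 + 10 log₁₀(B) + NF
10 log₁₀(8.65×10⁶) = 69.37 dB
N = −174 + 69.37 + 3.11 = −101.52 dBm
SNR = P_sig − N = −103 − (−101.52) = −1.48 dB → −1.5 dB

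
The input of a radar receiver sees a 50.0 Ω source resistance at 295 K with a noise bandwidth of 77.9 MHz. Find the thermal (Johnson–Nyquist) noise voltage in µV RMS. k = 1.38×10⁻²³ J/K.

7.96 µV

V_n = √(4kTRB)
4kTRB = 4 × 1.38×10⁻²³ × 295 × 5.00×10¹ × 7.79×10⁷ = 6.34×10⁻¹¹ V²
V_n = √(6.34×10⁻¹¹) = 7.96×10⁻⁶ V = 7.96 µV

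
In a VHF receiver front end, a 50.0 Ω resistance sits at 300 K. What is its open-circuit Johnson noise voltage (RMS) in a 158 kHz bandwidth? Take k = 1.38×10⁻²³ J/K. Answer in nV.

V_n = √(4kTRB)
4kTRB = 4 × 1.38×10⁻²³ × 300 × 5.00×10¹ × 1.58×10⁵ = 1.31×10⁻¹³ V²
V_n = √(1.31×10⁻¹³) = 3.62×10⁻⁷ V = 362 nV

362 nV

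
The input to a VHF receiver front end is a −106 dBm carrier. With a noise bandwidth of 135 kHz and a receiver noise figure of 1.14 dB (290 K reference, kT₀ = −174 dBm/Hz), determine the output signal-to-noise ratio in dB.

15.6 dB

Noise floor: N = −174 + 10 log₁₀(B) + NF
10 log₁₀(1.35×10⁵) = 51.3 dB
N = −174 + 51.3 + 1.14 = −121.56 dBm
SNR = P_sig − N = −106 − (−121.56) = 15.56 dB → 15.6 dB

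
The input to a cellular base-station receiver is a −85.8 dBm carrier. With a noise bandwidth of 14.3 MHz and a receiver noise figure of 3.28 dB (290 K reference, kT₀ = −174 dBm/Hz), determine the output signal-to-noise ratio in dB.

13.4 dB

Noise floor: N = −174 + 10 log₁₀(B) + NF
10 log₁₀(1.43×10⁷) = 71.55 dB
N = −174 + 71.55 + 3.28 = −99.17 dBm
SNR = P_sig − N = −85.8 − (−99.17) = 13.37 dB → 13.4 dB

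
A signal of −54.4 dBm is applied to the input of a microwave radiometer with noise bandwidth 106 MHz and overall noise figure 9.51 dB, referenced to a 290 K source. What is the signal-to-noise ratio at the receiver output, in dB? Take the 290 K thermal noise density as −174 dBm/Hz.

29.8 dB

Noise floor: N = −174 + 10 log₁₀(B) + NF
10 log₁₀(1.06×10⁸) = 80.25 dB
N = −174 + 80.25 + 9.51 = −84.24 dBm
SNR = P_sig − N = −54.4 − (−84.24) = 29.84 dB → 29.8 dB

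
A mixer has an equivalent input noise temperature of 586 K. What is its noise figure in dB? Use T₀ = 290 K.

4.80 dB

F = 1 + T_e/T₀ = 1 + 586/290 = 3.02069
NF = 10 log₁₀(3.02069) = 4.80 dB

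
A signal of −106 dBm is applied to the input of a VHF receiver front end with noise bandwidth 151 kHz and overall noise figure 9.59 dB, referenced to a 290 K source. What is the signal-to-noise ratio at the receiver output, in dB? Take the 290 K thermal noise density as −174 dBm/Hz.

Noise floor: N = −174 + 10 log₁₀(B) + NF
10 log₁₀(1.51×10⁵) = 51.79 dB
N = −174 + 51.79 + 9.59 = −112.62 dBm
SNR = P_sig − N = −106 − (−112.62) = 6.62 dB → 6.6 dB

6.6 dB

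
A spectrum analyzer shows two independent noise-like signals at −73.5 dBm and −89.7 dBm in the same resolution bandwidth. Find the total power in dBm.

−73.4 dBm

Convert to linear, add, convert back:
P₁ = 4.47×10⁻¹¹ W, P₂ = 1.07×10⁻¹² W
P_tot = 4.57×10⁻¹¹ W → 10 log₁₀(P_tot / 10⁻³) = −73.4 dBm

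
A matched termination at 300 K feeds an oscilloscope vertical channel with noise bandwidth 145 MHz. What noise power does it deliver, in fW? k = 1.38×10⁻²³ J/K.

600 fW

P_n = kTB = 1.38×10⁻²³ × 300 × 1.45×10⁸ = 6.00×10⁻¹³ W = 600 fW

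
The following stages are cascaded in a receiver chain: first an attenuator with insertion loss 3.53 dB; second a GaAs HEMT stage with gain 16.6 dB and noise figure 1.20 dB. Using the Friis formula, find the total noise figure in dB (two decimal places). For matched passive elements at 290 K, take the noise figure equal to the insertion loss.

4.73 dB

Convert to linear (a loss of L dB is a gain of −L dB): F_i = 10^(NF_i/10), G_i = 10^(G_i,dB/10)
  Stage 1: F_1 = 10^(3.53/10) = 2.254, G_1 = 10^(−3.53/10) = 0.4436
  Stage 2: F_2 = 10^(1.20/10) = 1.318, G_2 = 10^(16.6/10) = 45.71
Friis cascade:
  F = 2.254 + (1.318 − 1)/0.4436 = 2.972
NF = 10 log₁₀(2.972) = 4.73 dB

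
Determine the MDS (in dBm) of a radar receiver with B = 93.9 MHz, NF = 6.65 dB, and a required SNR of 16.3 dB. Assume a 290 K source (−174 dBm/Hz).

Sensitivity = −174 + 10 log₁₀(B) + NF + SNR_min
= −174 + 79.73 + 6.65 + 16.3
= −71.32 dBm → −71.3 dBm

−71.3 dBm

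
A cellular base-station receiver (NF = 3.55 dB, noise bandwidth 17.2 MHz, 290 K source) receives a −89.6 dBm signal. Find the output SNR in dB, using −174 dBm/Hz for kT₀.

8.5 dB

Noise floor: N = −174 + 10 log₁₀(B) + NF
10 log₁₀(1.72×10⁷) = 72.36 dB
N = −174 + 72.36 + 3.55 = −98.09 dBm
SNR = P_sig − N = −89.6 − (−98.09) = 8.49 dB → 8.5 dB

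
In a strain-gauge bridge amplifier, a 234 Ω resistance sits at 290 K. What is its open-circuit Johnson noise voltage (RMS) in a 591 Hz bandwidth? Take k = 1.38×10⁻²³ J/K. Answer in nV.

V_n = √(4kTRB)
4kTRB = 4 × 1.38×10⁻²³ × 290 × 2.34×10² × 5.91×10² = 2.21×10⁻¹⁵ V²
V_n = √(2.21×10⁻¹⁵) = 4.71×10⁻⁸ V = 47.1 nV

47.1 nV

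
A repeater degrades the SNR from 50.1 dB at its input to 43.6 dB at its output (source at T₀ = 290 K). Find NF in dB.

6.5 dB

NF (dB) = SNR_in(dB) − SNR_out(dB) when the source is at T₀
NF = 50.1 − 43.6 = 6.5 dB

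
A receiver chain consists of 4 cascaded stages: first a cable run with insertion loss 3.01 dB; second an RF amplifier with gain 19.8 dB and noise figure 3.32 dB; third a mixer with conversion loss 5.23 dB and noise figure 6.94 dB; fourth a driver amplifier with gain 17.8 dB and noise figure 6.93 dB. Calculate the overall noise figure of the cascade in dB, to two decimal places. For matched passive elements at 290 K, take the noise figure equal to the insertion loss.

6.68 dB

Convert to linear (a loss of L dB is a gain of −L dB): F_i = 10^(NF_i/10), G_i = 10^(G_i,dB/10)
  Stage 1: F_1 = 10^(3.01/10) = 2.000, G_1 = 10^(−3.01/10) = 0.5000
  Stage 2: F_2 = 10^(3.32/10) = 2.148, G_2 = 10^(19.8/10) = 95.50
  Stage 3: F_3 = 10^(6.94/10) = 4.943, G_3 = 10^(−5.23/10) = 0.2999
  Stage 4: F_4 = 10^(6.93/10) = 4.932, G_4 = 10^(17.8/10) = 60.26
Friis cascade:
  F = 2.000 + (2.148 − 1)/0.5000 + (4.943 − 1)/47.75 + (4.932 − 1)/14.32 = 4.652
NF = 10 log₁₀(4.652) = 6.68 dB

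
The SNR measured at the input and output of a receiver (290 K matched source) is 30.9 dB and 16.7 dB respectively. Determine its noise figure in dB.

14.2 dB

NF (dB) = SNR_in(dB) − SNR_out(dB) when the source is at T₀
NF = 30.9 − 16.7 = 14.2 dB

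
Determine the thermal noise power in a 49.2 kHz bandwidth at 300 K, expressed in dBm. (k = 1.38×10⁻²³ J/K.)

P_n = kTB = 1.38×10⁻²³ × 300 × 4.92×10⁴ = 2.04×10⁻¹⁶ W
In dBm: 10 log₁₀(2.04×10⁻¹⁶ / 10⁻³) = −126.9 dBm

−126.9 dBm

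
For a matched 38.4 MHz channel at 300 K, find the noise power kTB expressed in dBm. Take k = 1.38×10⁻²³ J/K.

−98.0 dBm

P_n = kTB = 1.38×10⁻²³ × 300 × 3.84×10⁷ = 1.59×10⁻¹³ W
In dBm: 10 log₁₀(1.59×10⁻¹³ / 10⁻³) = −98.0 dBm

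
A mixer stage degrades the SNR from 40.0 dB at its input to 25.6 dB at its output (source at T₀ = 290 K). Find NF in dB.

NF (dB) = SNR_in(dB) − SNR_out(dB) when the source is at T₀
NF = 40.0 − 25.6 = 14.4 dB

14.4 dB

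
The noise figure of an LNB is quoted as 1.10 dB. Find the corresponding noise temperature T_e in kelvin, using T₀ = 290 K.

83.6 K

F = 10^(1.10/10) = 1.28825
T_e = (F − 1)·T₀ = (1.28825 − 1) × 290 = 83.6 K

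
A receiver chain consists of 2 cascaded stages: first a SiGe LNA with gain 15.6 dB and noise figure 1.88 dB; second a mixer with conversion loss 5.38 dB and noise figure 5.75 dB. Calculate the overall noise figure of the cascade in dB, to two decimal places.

2.09 dB

Convert to linear (a loss of L dB is a gain of −L dB): F_i = 10^(NF_i/10), G_i = 10^(G_i,dB/10)
  Stage 1: F_1 = 10^(1.88/10) = 1.542, G_1 = 10^(15.6/10) = 36.31
  Stage 2: F_2 = 10^(5.75/10) = 3.758, G_2 = 10^(−5.38/10) = 0.2897
Friis cascade:
  F = 1.542 + (3.758 − 1)/36.31 = 1.618
NF = 10 log₁₀(1.618) = 2.09 dB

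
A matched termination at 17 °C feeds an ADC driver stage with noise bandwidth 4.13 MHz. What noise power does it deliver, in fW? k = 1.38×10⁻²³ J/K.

T = 17 °C + 273.15 = 290.15 K
P_n = kTB = 1.38×10⁻²³ × 290.15 × 4.13×10⁶ = 1.65×10⁻¹⁴ W = 16.5 fW

16.5 fW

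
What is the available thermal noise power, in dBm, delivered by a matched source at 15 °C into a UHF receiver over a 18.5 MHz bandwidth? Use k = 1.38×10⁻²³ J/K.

−101.3 dBm

T = 15 °C + 273.15 = 288.15 K
P_n = kTB = 1.38×10⁻²³ × 288.15 × 1.85×10⁷ = 7.36×10⁻¹⁴ W
In dBm: 10 log₁₀(7.36×10⁻¹⁴ / 10⁻³) = −101.3 dBm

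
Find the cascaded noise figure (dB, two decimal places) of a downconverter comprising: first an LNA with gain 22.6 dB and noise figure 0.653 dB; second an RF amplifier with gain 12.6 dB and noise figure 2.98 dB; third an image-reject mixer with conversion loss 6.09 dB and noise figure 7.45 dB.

0.68 dB

Convert to linear (a loss of L dB is a gain of −L dB): F_i = 10^(NF_i/10), G_i = 10^(G_i,dB/10)
  Stage 1: F_1 = 10^(0.653/10) = 1.162, G_1 = 10^(22.6/10) = 182.0
  Stage 2: F_2 = 10^(2.98/10) = 1.986, G_2 = 10^(12.6/10) = 18.20
  Stage 3: F_3 = 10^(7.45/10) = 5.559, G_3 = 10^(−6.09/10) = 0.2460
Friis cascade:
  F = 1.162 + (1.986 − 1)/182.0 + (5.559 − 1)/3311 = 1.169
NF = 10 log₁₀(1.169) = 0.68 dB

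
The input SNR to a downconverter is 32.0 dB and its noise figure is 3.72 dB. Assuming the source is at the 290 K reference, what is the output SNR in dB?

By definition F = SNR_in/SNR_out, so in dB: SNR_out = SNR_in − NF
SNR_out = 32.0 − 3.72 = 28.28 dB

28.28 dB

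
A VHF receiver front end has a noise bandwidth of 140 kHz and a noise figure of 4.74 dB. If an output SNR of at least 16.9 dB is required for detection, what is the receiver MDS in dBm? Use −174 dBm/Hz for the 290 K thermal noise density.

Sensitivity = −174 + 10 log₁₀(B) + NF + SNR_min
= −174 + 51.46 + 4.74 + 16.9
= −100.90 dBm → −100.9 dBm

−100.9 dBm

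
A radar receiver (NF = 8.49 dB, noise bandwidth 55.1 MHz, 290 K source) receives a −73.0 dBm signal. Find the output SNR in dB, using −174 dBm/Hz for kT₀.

Noise floor: N = −174 + 10 log₁₀(B) + NF
10 log₁₀(5.51×10⁷) = 77.41 dB
N = −174 + 77.41 + 8.49 = −88.10 dBm
SNR = P_sig − N = −73.0 − (−88.10) = 15.10 dB → 15.1 dB

15.1 dB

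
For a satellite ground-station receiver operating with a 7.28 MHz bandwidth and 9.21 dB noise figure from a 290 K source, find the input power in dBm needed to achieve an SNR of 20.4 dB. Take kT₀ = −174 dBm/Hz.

−75.8 dBm

Sensitivity = −174 + 10 log₁₀(B) + NF + SNR_min
= −174 + 68.62 + 9.21 + 20.4
= −75.77 dBm → −75.8 dBm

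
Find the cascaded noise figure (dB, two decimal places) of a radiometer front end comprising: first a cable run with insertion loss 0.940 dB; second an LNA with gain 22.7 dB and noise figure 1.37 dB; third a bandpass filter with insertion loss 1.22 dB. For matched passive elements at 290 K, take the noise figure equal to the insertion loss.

2.32 dB

Convert to linear (a loss of L dB is a gain of −L dB): F_i = 10^(NF_i/10), G_i = 10^(G_i,dB/10)
  Stage 1: F_1 = 10^(0.940/10) = 1.242, G_1 = 10^(−0.940/10) = 0.8054
  Stage 2: F_2 = 10^(1.37/10) = 1.371, G_2 = 10^(22.7/10) = 186.2
  Stage 3: F_3 = 10^(1.22/10) = 1.324, G_3 = 10^(−1.22/10) = 0.7551
Friis cascade:
  F = 1.242 + (1.371 − 1)/0.8054 + (1.324 − 1)/150.0 = 1.704
NF = 10 log₁₀(1.704) = 2.32 dB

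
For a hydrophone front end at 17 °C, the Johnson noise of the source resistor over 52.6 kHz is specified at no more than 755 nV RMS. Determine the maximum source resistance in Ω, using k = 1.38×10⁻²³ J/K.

T = 17 °C + 273.15 = 290.15 K
Johnson–Nyquist: V_n = √(4kTRB) ⇒ R = V_n² / (4kTB)
4kTB = 4 × 1.38×10⁻²³ × 290.15 × 5.26×10⁴ = 8.42×10⁻¹⁶
R = (7.55×10⁻⁷)² / 8.42×10⁻¹⁶ = 6.77×10² Ω = 677 Ω

677 Ω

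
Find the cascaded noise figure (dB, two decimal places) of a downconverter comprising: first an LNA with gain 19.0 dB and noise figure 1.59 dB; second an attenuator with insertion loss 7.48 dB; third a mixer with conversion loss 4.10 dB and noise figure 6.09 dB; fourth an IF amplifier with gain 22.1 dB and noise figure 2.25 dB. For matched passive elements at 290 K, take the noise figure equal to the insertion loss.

Convert to linear (a loss of L dB is a gain of −L dB): F_i = 10^(NF_i/10), G_i = 10^(G_i,dB/10)
  Stage 1: F_1 = 10^(1.59/10) = 1.442, G_1 = 10^(19.0/10) = 79.43
  Stage 2: F_2 = 10^(7.48/10) = 5.598, G_2 = 10^(−7.48/10) = 0.1786
  Stage 3: F_3 = 10^(6.09/10) = 4.064, G_3 = 10^(−4.10/10) = 0.3890
  Stage 4: F_4 = 10^(2.25/10) = 1.679, G_4 = 10^(22.1/10) = 162.2
Friis cascade:
  F = 1.442 + (5.598 − 1)/79.43 + (4.064 − 1)/14.19 + (1.679 − 1)/5.521 = 1.839
NF = 10 log₁₀(1.839) = 2.65 dB

2.65 dB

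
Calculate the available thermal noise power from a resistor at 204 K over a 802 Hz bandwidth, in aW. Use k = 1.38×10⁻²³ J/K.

2.26 aW

P_n = kTB = 1.38×10⁻²³ × 204 × 8.02×10² = 2.26×10⁻¹⁸ W = 2.26 aW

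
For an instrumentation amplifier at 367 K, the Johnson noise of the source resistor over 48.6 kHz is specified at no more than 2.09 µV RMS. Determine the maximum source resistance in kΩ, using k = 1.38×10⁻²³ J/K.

4.44 kΩ

Johnson–Nyquist: V_n = √(4kTRB) ⇒ R = V_n² / (4kTB)
4kTB = 4 × 1.38×10⁻²³ × 367 × 4.86×10⁴ = 9.85×10⁻¹⁶
R = (2.09×10⁻⁶)² / 9.85×10⁻¹⁶ = 4.44×10³ Ω = 4.44 kΩ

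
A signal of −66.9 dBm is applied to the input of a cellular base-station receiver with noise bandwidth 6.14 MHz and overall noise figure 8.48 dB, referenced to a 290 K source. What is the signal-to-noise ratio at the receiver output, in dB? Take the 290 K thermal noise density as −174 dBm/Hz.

30.7 dB

Noise floor: N = −174 + 10 log₁₀(B) + NF
10 log₁₀(6.14×10⁶) = 67.88 dB
N = −174 + 67.88 + 8.48 = −97.64 dBm
SNR = P_sig − N = −66.9 − (−97.64) = 30.74 dB → 30.7 dB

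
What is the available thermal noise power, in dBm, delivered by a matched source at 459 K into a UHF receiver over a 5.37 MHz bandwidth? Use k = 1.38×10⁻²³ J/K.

P_n = kTB = 1.38×10⁻²³ × 459 × 5.37×10⁶ = 3.40×10⁻¹⁴ W
In dBm: 10 log₁₀(3.40×10⁻¹⁴ / 10⁻³) = −104.7 dBm

−104.7 dBm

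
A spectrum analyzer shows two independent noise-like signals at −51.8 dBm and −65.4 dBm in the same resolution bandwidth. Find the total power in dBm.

Convert to linear, add, convert back:
P₁ = 6.61×10⁻⁹ W, P₂ = 2.88×10⁻¹⁰ W
P_tot = 6.90×10⁻⁹ W → 10 log₁₀(P_tot / 10⁻³) = −51.6 dBm

−51.6 dBm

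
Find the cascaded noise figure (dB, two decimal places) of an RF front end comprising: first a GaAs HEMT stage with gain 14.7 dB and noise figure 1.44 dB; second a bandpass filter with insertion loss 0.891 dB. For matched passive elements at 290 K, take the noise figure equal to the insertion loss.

Convert to linear (a loss of L dB is a gain of −L dB): F_i = 10^(NF_i/10), G_i = 10^(G_i,dB/10)
  Stage 1: F_1 = 10^(1.44/10) = 1.393, G_1 = 10^(14.7/10) = 29.51
  Stage 2: F_2 = 10^(0.891/10) = 1.228, G_2 = 10^(−0.891/10) = 0.8145
Friis cascade:
  F = 1.393 + (1.228 − 1)/29.51 = 1.401
NF = 10 log₁₀(1.401) = 1.46 dB

1.46 dB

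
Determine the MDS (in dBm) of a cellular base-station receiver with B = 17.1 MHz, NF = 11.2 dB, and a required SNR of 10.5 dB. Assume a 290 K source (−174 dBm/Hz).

Sensitivity = −174 + 10 log₁₀(B) + NF + SNR_min
= −174 + 72.33 + 11.2 + 10.5
= −79.97 dBm → −80.0 dBm

−80.0 dBm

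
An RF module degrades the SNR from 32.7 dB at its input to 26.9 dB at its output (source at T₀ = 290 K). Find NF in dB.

NF (dB) = SNR_in(dB) − SNR_out(dB) when the source is at T₀
NF = 32.7 − 26.9 = 5.8 dB

5.8 dB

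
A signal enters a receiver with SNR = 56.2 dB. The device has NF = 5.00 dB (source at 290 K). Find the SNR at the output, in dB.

By definition F = SNR_in/SNR_out, so in dB: SNR_out = SNR_in − NF
SNR_out = 56.2 − 5.00 = 51.20 dB

51.20 dB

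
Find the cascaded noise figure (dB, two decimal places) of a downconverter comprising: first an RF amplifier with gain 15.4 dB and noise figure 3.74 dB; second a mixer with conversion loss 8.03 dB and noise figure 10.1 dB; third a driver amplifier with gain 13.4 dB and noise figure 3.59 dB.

Convert to linear (a loss of L dB is a gain of −L dB): F_i = 10^(NF_i/10), G_i = 10^(G_i,dB/10)
  Stage 1: F_1 = 10^(3.74/10) = 2.366, G_1 = 10^(15.4/10) = 34.67
  Stage 2: F_2 = 10^(10.1/10) = 10.23, G_2 = 10^(−8.03/10) = 0.1574
  Stage 3: F_3 = 10^(3.59/10) = 2.286, G_3 = 10^(13.4/10) = 21.88
Friis cascade:
  F = 2.366 + (10.23 − 1)/34.67 + (2.286 − 1)/5.458 = 2.868
NF = 10 log₁₀(2.868) = 4.58 dB

4.58 dB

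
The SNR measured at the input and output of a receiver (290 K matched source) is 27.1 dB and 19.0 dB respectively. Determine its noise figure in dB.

8.1 dB

NF (dB) = SNR_in(dB) − SNR_out(dB) when the source is at T₀
NF = 27.1 − 19.0 = 8.1 dB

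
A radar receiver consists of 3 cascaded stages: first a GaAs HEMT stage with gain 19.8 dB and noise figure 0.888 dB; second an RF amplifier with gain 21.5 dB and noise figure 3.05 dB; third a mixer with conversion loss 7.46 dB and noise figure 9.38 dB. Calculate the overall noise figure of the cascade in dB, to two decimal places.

0.93 dB

Convert to linear (a loss of L dB is a gain of −L dB): F_i = 10^(NF_i/10), G_i = 10^(G_i,dB/10)
  Stage 1: F_1 = 10^(0.888/10) = 1.227, G_1 = 10^(19.8/10) = 95.50
  Stage 2: F_2 = 10^(3.05/10) = 2.018, G_2 = 10^(21.5/10) = 141.3
  Stage 3: F_3 = 10^(9.38/10) = 8.670, G_3 = 10^(−7.46/10) = 0.1795
Friis cascade:
  F = 1.227 + (2.018 − 1)/95.50 + (8.670 − 1)/1.349×10⁴ = 1.238
NF = 10 log₁₀(1.238) = 0.93 dB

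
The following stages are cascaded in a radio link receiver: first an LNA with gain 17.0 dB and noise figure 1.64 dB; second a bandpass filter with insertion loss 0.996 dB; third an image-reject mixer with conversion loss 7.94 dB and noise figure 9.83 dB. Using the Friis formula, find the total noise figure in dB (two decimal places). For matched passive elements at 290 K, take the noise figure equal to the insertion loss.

2.25 dB

Convert to linear (a loss of L dB is a gain of −L dB): F_i = 10^(NF_i/10), G_i = 10^(G_i,dB/10)
  Stage 1: F_1 = 10^(1.64/10) = 1.459, G_1 = 10^(17.0/10) = 50.12
  Stage 2: F_2 = 10^(0.996/10) = 1.258, G_2 = 10^(−0.996/10) = 0.7951
  Stage 3: F_3 = 10^(9.83/10) = 9.616, G_3 = 10^(−7.94/10) = 0.1607
Friis cascade:
  F = 1.459 + (1.258 − 1)/50.12 + (9.616 − 1)/39.85 = 1.680
NF = 10 log₁₀(1.680) = 2.25 dB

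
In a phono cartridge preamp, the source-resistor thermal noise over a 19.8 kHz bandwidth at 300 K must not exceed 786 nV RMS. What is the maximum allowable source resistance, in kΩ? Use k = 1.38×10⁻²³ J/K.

1.88 kΩ

Johnson–Nyquist: V_n = √(4kTRB) ⇒ R = V_n² / (4kTB)
4kTB = 4 × 1.38×10⁻²³ × 300 × 1.98×10⁴ = 3.28×10⁻¹⁶
R = (7.86×10⁻⁷)² / 3.28×10⁻¹⁶ = 1.88×10³ Ω = 1.88 kΩ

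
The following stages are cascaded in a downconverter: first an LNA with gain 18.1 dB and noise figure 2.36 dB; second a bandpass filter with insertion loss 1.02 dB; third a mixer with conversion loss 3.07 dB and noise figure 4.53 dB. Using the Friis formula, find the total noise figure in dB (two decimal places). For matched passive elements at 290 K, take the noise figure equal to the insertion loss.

2.46 dB

Convert to linear (a loss of L dB is a gain of −L dB): F_i = 10^(NF_i/10), G_i = 10^(G_i,dB/10)
  Stage 1: F_1 = 10^(2.36/10) = 1.722, G_1 = 10^(18.1/10) = 64.57
  Stage 2: F_2 = 10^(1.02/10) = 1.265, G_2 = 10^(−1.02/10) = 0.7907
  Stage 3: F_3 = 10^(4.53/10) = 2.838, G_3 = 10^(−3.07/10) = 0.4932
Friis cascade:
  F = 1.722 + (1.265 − 1)/64.57 + (2.838 − 1)/51.05 = 1.762
NF = 10 log₁₀(1.762) = 2.46 dB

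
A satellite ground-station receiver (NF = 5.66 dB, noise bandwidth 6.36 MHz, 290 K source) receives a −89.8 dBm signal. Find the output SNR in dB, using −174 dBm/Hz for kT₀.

Noise floor: N = −174 + 10 log₁₀(B) + NF
10 log₁₀(6.36×10⁶) = 68.03 dB
N = −174 + 68.03 + 5.66 = −100.31 dBm
SNR = P_sig − N = −89.8 − (−100.31) = 10.51 dB → 10.5 dB

10.5 dB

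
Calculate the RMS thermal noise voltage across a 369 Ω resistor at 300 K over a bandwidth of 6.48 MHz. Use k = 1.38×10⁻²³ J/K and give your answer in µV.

6.29 µV

V_n = √(4kTRB)
4kTRB = 4 × 1.38×10⁻²³ × 300 × 3.69×10² × 6.48×10⁶ = 3.96×10⁻¹¹ V²
V_n = √(3.96×10⁻¹¹) = 6.29×10⁻⁶ V = 6.29 µV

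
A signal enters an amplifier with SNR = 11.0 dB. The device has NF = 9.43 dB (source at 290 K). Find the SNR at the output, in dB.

1.57 dB

By definition F = SNR_in/SNR_out, so in dB: SNR_out = SNR_in − NF
SNR_out = 11.0 − 9.43 = 1.57 dB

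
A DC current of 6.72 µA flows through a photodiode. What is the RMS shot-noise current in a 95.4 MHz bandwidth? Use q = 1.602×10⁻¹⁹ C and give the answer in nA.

14.3 nA

I_n = √(2qI·B)
2qI·B = 2 × 1.602×10⁻¹⁹ × 6.72×10⁻⁶ × 9.54×10⁷ = 2.05×10⁻¹⁶ A²
I_n = √(2.05×10⁻¹⁶) = 1.43×10⁻⁸ A = 14.3 nA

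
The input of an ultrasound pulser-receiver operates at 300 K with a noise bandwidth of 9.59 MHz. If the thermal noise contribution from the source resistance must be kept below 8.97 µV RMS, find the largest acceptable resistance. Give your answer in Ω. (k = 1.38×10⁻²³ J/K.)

Johnson–Nyquist: V_n = √(4kTRB) ⇒ R = V_n² / (4kTB)
4kTB = 4 × 1.38×10⁻²³ × 300 × 9.59×10⁶ = 1.59×10⁻¹³
R = (8.97×10⁻⁶)² / 1.59×10⁻¹³ = 5.07×10² Ω = 507 Ω

507 Ω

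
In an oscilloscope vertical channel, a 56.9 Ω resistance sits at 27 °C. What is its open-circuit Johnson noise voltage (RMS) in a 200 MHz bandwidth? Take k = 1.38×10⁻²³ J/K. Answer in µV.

T = 27 °C + 273.15 = 300.15 K
V_n = √(4kTRB)
4kTRB = 4 × 1.38×10⁻²³ × 300.15 × 5.69×10¹ × 2.00×10⁸ = 1.89×10⁻¹⁰ V²
V_n = √(1.89×10⁻¹⁰) = 1.37×10⁻⁵ V = 13.7 µV

13.7 µV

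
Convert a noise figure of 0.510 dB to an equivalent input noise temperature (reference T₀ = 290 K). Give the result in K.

F = 10^(0.510/10) = 1.1246
T_e = (F − 1)·T₀ = (1.1246 − 1) × 290 = 36.1 K

36.1 K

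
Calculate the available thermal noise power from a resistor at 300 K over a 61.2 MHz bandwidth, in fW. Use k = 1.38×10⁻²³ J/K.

P_n = kTB = 1.38×10⁻²³ × 300 × 6.12×10⁷ = 2.53×10⁻¹³ W = 253 fW

253 fW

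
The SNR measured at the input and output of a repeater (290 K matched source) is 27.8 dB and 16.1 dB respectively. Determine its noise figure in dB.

11.7 dB

NF (dB) = SNR_in(dB) − SNR_out(dB) when the source is at T₀
NF = 27.8 − 16.1 = 11.7 dB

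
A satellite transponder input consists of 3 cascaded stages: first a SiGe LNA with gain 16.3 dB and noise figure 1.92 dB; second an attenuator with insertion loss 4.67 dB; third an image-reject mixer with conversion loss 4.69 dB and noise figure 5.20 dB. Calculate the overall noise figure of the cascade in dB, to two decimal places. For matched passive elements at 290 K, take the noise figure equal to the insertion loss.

2.46 dB

Convert to linear (a loss of L dB is a gain of −L dB): F_i = 10^(NF_i/10), G_i = 10^(G_i,dB/10)
  Stage 1: F_1 = 10^(1.92/10) = 1.556, G_1 = 10^(16.3/10) = 42.66
  Stage 2: F_2 = 10^(4.67/10) = 2.931, G_2 = 10^(−4.67/10) = 0.3412
  Stage 3: F_3 = 10^(5.20/10) = 3.311, G_3 = 10^(−4.69/10) = 0.3396
Friis cascade:
  F = 1.556 + (2.931 − 1)/42.66 + (3.311 − 1)/14.55 = 1.760
NF = 10 log₁₀(1.760) = 2.46 dB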